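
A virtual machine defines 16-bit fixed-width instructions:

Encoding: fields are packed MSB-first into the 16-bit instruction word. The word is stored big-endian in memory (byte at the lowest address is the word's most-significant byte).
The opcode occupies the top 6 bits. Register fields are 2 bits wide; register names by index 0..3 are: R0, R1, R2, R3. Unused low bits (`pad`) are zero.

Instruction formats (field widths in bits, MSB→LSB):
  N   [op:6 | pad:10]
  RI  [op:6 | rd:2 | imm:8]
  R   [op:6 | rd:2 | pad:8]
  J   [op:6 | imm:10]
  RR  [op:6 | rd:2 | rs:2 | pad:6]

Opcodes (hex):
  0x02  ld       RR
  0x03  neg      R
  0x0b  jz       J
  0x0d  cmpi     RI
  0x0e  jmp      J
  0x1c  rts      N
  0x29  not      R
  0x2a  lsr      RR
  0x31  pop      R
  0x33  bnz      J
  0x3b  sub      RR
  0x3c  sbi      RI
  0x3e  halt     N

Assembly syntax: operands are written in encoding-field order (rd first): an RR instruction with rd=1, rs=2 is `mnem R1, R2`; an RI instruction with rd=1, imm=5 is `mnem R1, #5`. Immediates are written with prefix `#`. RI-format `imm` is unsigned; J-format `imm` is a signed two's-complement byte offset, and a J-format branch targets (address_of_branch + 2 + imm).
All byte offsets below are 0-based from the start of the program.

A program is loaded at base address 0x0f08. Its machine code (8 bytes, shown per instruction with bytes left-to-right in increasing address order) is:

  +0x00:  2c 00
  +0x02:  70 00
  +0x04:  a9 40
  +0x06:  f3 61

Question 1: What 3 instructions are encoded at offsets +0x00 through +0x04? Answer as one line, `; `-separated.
jz #0; rts; lsr R1, R1

off 0x00: read 2c 00 as big → 0x2c00
  opcode bits[15:10]=0xb: jz/J
  imm@[9:0]=0x0 ⇒ #0
off 0x02: read 70 00 as big → 0x7000
  opcode bits[15:10]=0x1c: rts/N
off 0x04: read a9 40 as big → 0xa940
  opcode bits[15:10]=0x2a: lsr/RR
  rd@[9:8]=0x1 ⇒ R1
  rs@[7:6]=0x1 ⇒ R1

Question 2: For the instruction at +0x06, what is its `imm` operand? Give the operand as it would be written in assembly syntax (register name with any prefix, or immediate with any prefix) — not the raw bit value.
+0x06: f3 61 ⇒ word 0xf361 (big)
  top 6b → 0x3c → sbi [RI]
  [9:8] rd=3 = R3
  [7:0] imm=97 = #97

#97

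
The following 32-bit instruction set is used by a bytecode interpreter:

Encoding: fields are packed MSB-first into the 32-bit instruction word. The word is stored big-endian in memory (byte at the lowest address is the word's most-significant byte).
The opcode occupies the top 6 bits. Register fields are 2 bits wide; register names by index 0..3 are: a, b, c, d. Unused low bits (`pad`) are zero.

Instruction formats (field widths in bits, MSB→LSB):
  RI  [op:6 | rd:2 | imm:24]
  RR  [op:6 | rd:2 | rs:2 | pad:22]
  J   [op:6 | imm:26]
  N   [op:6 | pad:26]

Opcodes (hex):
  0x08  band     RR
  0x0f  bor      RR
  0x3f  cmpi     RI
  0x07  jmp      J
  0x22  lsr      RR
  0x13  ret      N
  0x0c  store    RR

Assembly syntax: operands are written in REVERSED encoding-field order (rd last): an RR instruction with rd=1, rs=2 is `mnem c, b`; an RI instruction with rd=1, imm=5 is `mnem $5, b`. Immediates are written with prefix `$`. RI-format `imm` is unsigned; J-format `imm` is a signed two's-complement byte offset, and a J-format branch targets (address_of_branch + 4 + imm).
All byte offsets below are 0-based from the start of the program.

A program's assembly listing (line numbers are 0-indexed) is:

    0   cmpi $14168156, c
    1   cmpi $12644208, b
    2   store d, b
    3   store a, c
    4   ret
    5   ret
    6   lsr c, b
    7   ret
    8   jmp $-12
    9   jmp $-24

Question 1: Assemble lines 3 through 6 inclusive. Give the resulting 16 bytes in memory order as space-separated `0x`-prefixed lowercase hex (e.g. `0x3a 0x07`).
3. store fields op=0xc:6|rd=2:2|rs=0:2|pad=0:22 → word 32000000h → 32 00 00 00
4. ret fields op=0x13:6|pad=0:26 → word 4c000000h → 4c 00 00 00
5. ret fields op=0x13:6|pad=0:26 → word 4c000000h → 4c 00 00 00
6. lsr fields op=0x22:6|rd=1:2|rs=2:2|pad=0:22 → word 89800000h → 89 80 00 00

0x32 0x00 0x00 0x00 0x4c 0x00 0x00 0x00 0x4c 0x00 0x00 0x00 0x89 0x80 0x00 0x00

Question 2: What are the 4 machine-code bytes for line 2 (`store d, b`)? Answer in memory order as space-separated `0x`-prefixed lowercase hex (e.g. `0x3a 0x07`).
0x31 0xc0 0x00 0x00

2. store fields op=0xc:6|rd=1:2|rs=3:2|pad=0:22 → word 31c00000h → 31 c0 00 00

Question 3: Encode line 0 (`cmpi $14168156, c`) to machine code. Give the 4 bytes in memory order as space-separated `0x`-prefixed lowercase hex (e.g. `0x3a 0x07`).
line 0 (cmpi): pack op=0x3f:6|rd=2:2|imm=14168156:24 = 0xfed8305c; big→ fe d8 30 5c

0xfe 0xd8 0x30 0x5c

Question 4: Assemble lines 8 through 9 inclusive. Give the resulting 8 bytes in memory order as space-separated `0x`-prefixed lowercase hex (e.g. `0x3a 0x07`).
line 8 (jmp): pack op=0x7:6|imm=-12:26 = 0x1ffffff4; big→ 1f ff ff f4
line 9 (jmp): pack op=0x7:6|imm=-24:26 = 0x1fffffe8; big→ 1f ff ff e8

0x1f 0xff 0xff 0xf4 0x1f 0xff 0xff 0xe8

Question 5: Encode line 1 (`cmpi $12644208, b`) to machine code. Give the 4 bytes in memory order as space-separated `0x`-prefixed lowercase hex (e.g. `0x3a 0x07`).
0xfd 0xc0 0xef 0x70

line 1 (cmpi): pack op=0x3f:6|rd=1:2|imm=12644208:24 = 0xfdc0ef70; big→ fd c0 ef 70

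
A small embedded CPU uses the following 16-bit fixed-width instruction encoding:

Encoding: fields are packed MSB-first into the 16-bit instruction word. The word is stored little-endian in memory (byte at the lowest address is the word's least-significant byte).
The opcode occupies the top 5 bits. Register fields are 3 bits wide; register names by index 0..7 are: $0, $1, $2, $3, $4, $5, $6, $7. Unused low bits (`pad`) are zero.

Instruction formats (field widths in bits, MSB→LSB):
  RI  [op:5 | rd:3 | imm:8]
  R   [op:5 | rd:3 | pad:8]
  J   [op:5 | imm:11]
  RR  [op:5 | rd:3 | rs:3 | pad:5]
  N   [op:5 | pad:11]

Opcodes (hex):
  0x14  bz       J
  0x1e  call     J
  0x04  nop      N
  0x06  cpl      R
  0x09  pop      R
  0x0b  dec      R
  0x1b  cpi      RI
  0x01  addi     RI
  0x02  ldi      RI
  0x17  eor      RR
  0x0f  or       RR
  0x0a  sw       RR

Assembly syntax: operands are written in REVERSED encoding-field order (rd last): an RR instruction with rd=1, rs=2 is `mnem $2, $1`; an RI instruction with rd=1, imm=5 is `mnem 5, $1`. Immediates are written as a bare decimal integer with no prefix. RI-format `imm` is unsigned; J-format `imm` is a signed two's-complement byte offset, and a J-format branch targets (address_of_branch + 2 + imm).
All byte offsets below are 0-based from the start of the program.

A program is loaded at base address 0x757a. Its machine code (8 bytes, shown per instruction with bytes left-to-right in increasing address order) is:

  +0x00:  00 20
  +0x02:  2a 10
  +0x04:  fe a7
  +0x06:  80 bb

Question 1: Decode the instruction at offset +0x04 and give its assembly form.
[04] fe a7 → 0xa7fe
  op=0xa7fe>>11=0x14 ⇒ bz (J)
  imm: (w>>0)&0x7ff=0x7fe (s11→-2) → -2

bz -2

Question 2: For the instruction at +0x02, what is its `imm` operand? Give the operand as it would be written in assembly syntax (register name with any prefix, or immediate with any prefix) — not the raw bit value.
off 0x02: read 2a 10 as little → 0x102a
  op=0x102a>>11=0x2 ⇒ ldi (RI)
  rd@[10:8]=0x0 ⇒ $0
  imm@[7:0]=0x2a ⇒ 42

42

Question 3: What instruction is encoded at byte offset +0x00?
nop

off 0x00: read 00 20 as little → 0x2000
  top 5b → 0x4 → nop [N]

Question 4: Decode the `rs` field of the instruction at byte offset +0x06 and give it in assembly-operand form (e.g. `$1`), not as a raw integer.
off 0x06: read 80 bb as little → 0xbb80
  op=0xbb80>>11=0x17 ⇒ eor (RR)
  rd@[10:8]=0x3 ⇒ $3
  rs@[7:5]=0x4 ⇒ $4

$4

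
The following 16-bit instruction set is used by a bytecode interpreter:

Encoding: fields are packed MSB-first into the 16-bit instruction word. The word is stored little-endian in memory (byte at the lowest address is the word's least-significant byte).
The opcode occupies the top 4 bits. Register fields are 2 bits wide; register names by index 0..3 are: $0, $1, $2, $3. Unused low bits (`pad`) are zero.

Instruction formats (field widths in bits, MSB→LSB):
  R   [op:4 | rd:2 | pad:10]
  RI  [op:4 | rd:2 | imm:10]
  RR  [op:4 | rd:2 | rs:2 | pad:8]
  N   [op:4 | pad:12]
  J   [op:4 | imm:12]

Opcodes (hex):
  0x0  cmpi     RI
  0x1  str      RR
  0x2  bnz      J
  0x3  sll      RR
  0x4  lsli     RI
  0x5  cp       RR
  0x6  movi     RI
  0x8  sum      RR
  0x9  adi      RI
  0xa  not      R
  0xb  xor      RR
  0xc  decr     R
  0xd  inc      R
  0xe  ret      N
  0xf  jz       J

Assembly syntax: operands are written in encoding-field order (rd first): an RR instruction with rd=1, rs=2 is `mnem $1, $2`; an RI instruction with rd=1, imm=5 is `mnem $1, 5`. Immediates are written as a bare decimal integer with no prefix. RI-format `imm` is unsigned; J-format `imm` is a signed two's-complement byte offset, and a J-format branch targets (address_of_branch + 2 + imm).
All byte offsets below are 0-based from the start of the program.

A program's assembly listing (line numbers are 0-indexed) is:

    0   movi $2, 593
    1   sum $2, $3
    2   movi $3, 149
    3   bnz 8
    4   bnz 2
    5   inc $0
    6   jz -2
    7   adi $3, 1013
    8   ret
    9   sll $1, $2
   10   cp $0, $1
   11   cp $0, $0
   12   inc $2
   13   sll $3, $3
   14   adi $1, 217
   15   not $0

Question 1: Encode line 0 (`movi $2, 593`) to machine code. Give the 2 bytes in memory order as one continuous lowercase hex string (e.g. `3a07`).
516a

0. movi fields op=0x6:4|rd=2:2|imm=593:10 → word 6a51h → 51 6a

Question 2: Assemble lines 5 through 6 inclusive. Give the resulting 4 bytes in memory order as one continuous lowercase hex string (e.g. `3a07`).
00d0feff

5. inc fields op=0xd:4|rd=0:2|pad=0:10 → word d000h → 00 d0
6. jz fields op=0xf:4|imm=-2:12 → word fffeh → fe ff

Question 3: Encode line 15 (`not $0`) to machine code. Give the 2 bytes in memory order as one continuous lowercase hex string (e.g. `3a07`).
L15: not op=0xa:4|rd=0:2|pad=0:10 ⇒ 0xa000 ⇒ little 00 a0

00a0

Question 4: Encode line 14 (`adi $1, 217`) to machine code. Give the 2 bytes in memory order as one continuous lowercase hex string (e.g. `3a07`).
L14: adi op=0x9:4|rd=1:2|imm=217:10 ⇒ 0x94d9 ⇒ little d9 94

d994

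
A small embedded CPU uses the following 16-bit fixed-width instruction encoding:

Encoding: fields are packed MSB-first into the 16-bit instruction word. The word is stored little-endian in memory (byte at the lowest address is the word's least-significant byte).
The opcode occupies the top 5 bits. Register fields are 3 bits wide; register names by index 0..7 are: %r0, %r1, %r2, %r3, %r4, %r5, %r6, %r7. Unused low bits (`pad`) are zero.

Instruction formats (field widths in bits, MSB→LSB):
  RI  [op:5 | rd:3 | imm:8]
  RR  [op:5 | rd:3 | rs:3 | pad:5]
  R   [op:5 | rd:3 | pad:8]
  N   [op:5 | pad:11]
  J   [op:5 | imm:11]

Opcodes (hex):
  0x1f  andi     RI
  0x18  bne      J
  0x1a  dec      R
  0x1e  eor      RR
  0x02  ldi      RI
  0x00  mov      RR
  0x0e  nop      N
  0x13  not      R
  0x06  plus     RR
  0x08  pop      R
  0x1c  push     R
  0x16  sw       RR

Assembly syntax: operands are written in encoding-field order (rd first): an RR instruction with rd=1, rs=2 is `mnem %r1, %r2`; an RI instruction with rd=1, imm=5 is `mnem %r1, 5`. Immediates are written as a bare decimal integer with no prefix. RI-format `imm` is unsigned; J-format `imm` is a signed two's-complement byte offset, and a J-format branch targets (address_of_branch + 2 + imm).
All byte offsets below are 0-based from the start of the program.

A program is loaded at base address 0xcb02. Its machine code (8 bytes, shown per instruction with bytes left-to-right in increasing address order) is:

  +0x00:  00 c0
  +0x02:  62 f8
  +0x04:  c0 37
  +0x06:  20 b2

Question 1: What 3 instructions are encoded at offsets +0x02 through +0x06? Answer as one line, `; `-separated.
[02] 62 f8 → 0xf862
  op=0xf862>>11=0x1f ⇒ andi (RI)
  rd: (w>>8)&0x7=0x0 → %r0
  imm: (w>>0)&0xff=0x62 → 98
[04] c0 37 → 0x37c0
  op=0x37c0>>11=0x6 ⇒ plus (RR)
  rd: (w>>8)&0x7=0x7 → %r7
  rs: (w>>5)&0x7=0x6 → %r6
[06] 20 b2 → 0xb220
  op=0xb220>>11=0x16 ⇒ sw (RR)
  rd: (w>>8)&0x7=0x2 → %r2
  rs: (w>>5)&0x7=0x1 → %r1

andi %r0, 98; plus %r7, %r6; sw %r2, %r1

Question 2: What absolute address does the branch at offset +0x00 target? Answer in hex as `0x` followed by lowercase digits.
[00] 00 c0 → 0xc000
  top 5b → 0x18 → bne [J]
  imm: (w>>0)&0x7ff=0x0 → 0
  target = base 0xcb02 + off 0x00 + 2 + imm 0 = 0xcb04

0xcb04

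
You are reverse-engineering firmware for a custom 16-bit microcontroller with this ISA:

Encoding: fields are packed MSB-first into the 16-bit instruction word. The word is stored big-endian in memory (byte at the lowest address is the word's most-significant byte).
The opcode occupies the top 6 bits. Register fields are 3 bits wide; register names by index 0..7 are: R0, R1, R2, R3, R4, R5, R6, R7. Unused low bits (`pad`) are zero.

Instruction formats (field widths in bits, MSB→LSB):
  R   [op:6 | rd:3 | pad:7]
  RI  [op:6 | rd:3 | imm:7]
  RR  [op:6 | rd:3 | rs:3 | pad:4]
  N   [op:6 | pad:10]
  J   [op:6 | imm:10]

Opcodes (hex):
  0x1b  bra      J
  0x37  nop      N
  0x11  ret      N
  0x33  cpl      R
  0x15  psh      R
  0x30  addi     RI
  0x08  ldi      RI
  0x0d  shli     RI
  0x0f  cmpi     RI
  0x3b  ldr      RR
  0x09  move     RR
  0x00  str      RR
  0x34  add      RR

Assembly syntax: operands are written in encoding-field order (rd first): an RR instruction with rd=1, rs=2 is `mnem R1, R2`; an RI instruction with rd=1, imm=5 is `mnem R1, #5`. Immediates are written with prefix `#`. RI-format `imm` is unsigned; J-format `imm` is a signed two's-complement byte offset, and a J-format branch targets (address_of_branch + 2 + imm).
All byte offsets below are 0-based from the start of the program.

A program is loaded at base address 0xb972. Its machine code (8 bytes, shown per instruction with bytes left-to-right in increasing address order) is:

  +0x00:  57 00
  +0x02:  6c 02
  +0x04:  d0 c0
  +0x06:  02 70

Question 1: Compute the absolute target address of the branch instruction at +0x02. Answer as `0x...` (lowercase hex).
0xb978

[02] 6c 02 → 0x6c02
  top 6b → 0x1b → bra [J]
  imm@[9:0]=0x2 ⇒ #2
  target = base 0xb972 + off 0x02 + 2 + imm 2 = 0xb978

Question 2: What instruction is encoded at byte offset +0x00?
off 0x00: read 57 00 as big → 0x5700
  op=0x5700>>10=0x15 ⇒ psh (R)
  rd: (w>>7)&0x7=0x6 → R6

psh R6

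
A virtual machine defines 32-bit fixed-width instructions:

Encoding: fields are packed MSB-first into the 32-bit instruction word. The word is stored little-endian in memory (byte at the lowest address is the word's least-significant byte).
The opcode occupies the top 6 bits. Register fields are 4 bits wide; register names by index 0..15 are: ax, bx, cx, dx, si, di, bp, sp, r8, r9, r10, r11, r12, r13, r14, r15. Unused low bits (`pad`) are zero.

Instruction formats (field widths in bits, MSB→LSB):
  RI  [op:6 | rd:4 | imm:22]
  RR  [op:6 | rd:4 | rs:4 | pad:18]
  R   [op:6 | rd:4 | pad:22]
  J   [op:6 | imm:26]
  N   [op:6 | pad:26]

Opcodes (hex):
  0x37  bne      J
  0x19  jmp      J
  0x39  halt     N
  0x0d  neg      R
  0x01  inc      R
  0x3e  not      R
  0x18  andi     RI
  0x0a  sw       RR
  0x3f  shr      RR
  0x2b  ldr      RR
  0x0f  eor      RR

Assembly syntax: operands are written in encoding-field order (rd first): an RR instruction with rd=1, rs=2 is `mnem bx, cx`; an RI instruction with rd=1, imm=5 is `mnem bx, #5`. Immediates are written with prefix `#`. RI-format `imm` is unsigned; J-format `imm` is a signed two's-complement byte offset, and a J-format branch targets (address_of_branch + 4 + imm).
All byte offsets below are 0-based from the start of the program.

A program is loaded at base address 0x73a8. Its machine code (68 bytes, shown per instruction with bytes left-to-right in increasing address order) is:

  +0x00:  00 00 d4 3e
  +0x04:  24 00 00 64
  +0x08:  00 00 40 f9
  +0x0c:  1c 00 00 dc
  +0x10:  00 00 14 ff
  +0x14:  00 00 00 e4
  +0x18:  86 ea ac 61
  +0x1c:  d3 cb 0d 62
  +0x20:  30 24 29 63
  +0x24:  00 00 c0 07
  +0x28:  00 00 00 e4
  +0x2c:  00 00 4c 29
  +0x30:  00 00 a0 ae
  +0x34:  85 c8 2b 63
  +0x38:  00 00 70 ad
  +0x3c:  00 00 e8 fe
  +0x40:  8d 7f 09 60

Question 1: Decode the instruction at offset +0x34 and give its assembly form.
[34] 85 c8 2b 63 → 0x632bc885
  top 6b → 0x18 → andi [RI]
  rd: (w>>22)&0xf=0xc → r12
  imm: (w>>0)&0x3fffff=0x2bc885 → #2869381

andi r12, #2869381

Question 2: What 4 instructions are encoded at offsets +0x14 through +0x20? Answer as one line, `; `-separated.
[14] 00 00 00 e4 → 0xe4000000
  op=0xe4000000>>26=0x39 ⇒ halt (N)
[18] 86 ea ac 61 → 0x61acea86
  op=0x61acea86>>26=0x18 ⇒ andi (RI)
  rd@[25:22]=0x6 ⇒ bp
  imm@[21:0]=0x2cea86 ⇒ #2943622
[1c] d3 cb 0d 62 → 0x620dcbd3
  op=0x620dcbd3>>26=0x18 ⇒ andi (RI)
  rd@[25:22]=0x8 ⇒ r8
  imm@[21:0]=0xdcbd3 ⇒ #904147
[20] 30 24 29 63 → 0x63292430
  op=0x63292430>>26=0x18 ⇒ andi (RI)
  rd@[25:22]=0xc ⇒ r12
  imm@[21:0]=0x292430 ⇒ #2696240

halt; andi bp, #2943622; andi r8, #904147; andi r12, #2696240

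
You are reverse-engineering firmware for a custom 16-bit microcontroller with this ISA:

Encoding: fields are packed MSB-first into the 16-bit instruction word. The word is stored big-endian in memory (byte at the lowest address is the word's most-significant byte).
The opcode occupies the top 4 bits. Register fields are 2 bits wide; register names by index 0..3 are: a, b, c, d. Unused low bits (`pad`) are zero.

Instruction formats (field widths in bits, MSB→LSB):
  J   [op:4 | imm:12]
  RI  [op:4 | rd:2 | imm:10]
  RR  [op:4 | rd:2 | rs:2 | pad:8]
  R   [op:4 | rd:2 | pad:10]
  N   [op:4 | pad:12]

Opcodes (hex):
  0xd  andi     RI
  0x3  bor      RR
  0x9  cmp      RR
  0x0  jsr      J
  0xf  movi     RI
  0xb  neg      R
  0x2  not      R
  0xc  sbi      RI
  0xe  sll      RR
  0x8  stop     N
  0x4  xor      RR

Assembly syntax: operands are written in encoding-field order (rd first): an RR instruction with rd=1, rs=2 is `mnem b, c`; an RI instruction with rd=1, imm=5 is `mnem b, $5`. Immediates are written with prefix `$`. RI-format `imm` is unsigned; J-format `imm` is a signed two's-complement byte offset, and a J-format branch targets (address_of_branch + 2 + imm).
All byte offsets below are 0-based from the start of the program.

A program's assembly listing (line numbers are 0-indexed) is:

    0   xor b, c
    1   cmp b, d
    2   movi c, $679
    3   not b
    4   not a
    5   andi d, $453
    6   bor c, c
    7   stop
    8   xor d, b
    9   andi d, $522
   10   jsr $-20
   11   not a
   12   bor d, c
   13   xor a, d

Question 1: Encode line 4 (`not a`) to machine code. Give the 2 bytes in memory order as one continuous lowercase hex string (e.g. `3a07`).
2000

L4: not op=0x2:4|rd=0:2|pad=0:10 ⇒ 0x2000 ⇒ big 20 00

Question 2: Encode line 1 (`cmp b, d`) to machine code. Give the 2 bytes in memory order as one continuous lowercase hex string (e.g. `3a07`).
line 1 (cmp): pack op=0x9:4|rd=1:2|rs=3:2|pad=0:8 = 0x9700; big→ 97 00

9700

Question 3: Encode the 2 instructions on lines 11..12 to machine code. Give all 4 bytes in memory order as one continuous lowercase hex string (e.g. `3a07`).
line 11 (not): pack op=0x2:4|rd=0:2|pad=0:10 = 0x2000; big→ 20 00
line 12 (bor): pack op=0x3:4|rd=3:2|rs=2:2|pad=0:8 = 0x3e00; big→ 3e 00

20003e00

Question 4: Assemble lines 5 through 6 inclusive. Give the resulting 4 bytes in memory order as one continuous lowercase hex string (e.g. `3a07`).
line 5 (andi): pack op=0xd:4|rd=3:2|imm=453:10 = 0xddc5; big→ dd c5
line 6 (bor): pack op=0x3:4|rd=2:2|rs=2:2|pad=0:8 = 0x3a00; big→ 3a 00

ddc53a00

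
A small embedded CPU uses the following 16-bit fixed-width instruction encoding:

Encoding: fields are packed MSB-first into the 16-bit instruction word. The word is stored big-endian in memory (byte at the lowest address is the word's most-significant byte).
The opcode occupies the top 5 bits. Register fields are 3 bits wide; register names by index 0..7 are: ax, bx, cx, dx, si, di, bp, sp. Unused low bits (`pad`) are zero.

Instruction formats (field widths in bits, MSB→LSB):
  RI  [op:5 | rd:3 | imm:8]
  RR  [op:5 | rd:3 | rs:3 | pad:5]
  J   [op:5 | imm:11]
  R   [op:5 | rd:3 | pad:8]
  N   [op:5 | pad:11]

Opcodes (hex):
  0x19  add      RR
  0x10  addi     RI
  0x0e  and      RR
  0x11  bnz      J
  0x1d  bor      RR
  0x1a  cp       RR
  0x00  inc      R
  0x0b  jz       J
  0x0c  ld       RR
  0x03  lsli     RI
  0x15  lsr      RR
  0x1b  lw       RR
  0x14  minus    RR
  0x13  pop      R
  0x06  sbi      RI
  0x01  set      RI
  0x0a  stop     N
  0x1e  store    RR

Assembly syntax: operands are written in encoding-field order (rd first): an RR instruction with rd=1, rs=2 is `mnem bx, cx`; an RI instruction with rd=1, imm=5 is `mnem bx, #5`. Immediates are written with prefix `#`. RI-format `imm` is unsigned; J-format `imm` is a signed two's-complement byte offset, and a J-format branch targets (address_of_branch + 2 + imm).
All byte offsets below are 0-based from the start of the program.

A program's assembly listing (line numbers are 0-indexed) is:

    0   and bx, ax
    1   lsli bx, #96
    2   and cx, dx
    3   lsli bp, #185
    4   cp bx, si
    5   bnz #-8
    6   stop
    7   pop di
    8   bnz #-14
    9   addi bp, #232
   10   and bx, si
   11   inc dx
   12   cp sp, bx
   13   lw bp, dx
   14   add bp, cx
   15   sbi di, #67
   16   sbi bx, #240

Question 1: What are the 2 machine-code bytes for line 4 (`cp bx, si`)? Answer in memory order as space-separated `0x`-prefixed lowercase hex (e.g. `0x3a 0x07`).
L4: cp op=0x1a:5|rd=1:3|rs=4:3|pad=0:5 ⇒ 0xd180 ⇒ big d1 80

0xd1 0x80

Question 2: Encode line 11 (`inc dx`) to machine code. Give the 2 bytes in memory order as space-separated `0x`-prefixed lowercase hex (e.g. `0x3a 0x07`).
L11: inc op=0x0:5|rd=3:3|pad=0:8 ⇒ 0x0300 ⇒ big 03 00

0x03 0x00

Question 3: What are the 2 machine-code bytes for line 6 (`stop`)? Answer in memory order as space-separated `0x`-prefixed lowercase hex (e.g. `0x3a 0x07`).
L6: stop op=0xa:5|pad=0:11 ⇒ 0x5000 ⇒ big 50 00

0x50 0x00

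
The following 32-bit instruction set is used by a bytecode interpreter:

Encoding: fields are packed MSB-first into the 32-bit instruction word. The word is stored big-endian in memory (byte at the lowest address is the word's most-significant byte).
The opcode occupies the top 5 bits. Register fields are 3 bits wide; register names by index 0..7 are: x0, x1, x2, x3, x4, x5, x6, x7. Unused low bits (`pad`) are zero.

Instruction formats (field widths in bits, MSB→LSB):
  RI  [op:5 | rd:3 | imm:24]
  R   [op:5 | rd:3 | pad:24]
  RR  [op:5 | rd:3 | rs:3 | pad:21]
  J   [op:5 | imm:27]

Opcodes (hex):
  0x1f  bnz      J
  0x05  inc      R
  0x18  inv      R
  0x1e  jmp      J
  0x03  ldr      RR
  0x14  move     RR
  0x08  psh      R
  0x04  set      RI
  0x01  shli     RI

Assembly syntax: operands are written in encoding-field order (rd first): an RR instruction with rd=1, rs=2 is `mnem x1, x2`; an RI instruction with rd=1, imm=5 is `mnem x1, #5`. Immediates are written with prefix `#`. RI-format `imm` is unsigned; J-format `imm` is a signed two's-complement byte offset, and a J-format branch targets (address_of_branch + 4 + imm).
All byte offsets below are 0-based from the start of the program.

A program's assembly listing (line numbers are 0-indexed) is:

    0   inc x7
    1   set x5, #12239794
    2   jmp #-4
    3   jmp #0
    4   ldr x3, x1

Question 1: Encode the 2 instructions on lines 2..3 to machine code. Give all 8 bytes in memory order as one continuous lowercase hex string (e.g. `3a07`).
f7fffffcf0000000

L2: jmp op=0x1e:5|imm=-4:27 ⇒ 0xf7fffffc ⇒ big f7 ff ff fc
L3: jmp op=0x1e:5|imm=0:27 ⇒ 0xf0000000 ⇒ big f0 00 00 00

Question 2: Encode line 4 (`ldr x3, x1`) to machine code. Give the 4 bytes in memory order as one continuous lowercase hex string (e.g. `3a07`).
4. ldr fields op=0x3:5|rd=3:3|rs=1:3|pad=0:21 → word 1b200000h → 1b 20 00 00

1b200000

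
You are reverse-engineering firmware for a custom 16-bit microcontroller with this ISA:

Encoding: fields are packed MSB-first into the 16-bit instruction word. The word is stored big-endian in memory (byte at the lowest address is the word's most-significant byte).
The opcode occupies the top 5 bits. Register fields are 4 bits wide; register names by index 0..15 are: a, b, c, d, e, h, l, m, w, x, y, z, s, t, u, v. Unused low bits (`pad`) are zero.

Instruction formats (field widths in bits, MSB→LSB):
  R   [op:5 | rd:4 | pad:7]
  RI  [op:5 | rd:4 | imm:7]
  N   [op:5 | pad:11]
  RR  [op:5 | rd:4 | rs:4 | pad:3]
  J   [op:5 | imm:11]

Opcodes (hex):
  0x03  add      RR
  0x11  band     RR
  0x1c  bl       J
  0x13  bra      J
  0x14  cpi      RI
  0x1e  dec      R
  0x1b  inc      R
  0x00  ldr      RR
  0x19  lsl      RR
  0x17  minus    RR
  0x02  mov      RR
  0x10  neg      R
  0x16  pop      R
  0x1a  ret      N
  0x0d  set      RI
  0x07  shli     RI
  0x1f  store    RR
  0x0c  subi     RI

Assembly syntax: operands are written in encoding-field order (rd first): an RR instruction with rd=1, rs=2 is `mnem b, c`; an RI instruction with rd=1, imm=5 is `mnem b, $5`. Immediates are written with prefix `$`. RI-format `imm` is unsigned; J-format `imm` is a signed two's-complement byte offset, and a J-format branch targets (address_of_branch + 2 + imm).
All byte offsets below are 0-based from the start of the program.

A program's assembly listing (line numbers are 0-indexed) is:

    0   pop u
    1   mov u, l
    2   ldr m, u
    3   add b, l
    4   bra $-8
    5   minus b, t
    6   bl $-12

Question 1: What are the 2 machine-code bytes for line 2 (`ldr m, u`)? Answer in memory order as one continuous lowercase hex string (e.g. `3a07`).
L2: ldr op=0x0:5|rd=7:4|rs=14:4|pad=0:3 ⇒ 0x03f0 ⇒ big 03 f0

03f0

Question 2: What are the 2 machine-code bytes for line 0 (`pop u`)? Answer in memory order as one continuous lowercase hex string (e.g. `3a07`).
line 0 (pop): pack op=0x16:5|rd=14:4|pad=0:7 = 0xb700; big→ b7 00

b700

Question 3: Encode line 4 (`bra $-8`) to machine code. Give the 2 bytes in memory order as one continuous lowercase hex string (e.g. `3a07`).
line 4 (bra): pack op=0x13:5|imm=-8:11 = 0x9ff8; big→ 9f f8

9ff8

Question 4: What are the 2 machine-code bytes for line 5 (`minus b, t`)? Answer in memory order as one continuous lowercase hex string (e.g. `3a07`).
L5: minus op=0x17:5|rd=1:4|rs=13:4|pad=0:3 ⇒ 0xb8e8 ⇒ big b8 e8

b8e8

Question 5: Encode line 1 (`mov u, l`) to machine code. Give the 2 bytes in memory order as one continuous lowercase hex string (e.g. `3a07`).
line 1 (mov): pack op=0x2:5|rd=14:4|rs=6:4|pad=0:3 = 0x1730; big→ 17 30

1730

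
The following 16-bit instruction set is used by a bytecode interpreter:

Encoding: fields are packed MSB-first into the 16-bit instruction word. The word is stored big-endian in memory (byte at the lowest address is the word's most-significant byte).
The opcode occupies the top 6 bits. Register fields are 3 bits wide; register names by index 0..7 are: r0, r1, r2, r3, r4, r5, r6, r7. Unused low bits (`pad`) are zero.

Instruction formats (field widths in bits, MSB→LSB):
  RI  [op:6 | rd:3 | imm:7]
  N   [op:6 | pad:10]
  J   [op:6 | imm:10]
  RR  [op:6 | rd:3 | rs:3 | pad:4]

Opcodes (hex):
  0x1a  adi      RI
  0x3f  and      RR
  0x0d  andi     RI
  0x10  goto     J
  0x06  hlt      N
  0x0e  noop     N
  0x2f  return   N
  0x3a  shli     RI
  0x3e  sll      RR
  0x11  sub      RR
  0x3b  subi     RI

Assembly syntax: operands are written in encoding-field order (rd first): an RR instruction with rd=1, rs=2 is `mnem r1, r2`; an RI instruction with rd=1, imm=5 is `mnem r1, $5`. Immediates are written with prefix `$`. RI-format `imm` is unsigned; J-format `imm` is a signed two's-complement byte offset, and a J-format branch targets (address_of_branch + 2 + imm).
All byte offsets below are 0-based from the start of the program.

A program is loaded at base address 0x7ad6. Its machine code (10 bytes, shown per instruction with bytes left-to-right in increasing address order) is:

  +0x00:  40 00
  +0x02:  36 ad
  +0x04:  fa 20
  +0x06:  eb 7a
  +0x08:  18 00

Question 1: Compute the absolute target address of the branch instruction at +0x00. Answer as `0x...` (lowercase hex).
0x7ad8

+0x00: 40 00 ⇒ word 0x4000 (big)
  opcode bits[15:10]=0x10: goto/J
  [9:0] imm=0 = $0
  target = base 0x7ad6 + off 0x00 + 2 + imm 0 = 0x7ad8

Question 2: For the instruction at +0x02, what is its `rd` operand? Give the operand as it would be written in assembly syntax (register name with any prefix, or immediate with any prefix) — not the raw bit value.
r5

@+02  big-endian(36 ad) = 0x36ad
  top 6b → 0xd → andi [RI]
  [9:7] rd=5 = r5
  [6:0] imm=45 = $45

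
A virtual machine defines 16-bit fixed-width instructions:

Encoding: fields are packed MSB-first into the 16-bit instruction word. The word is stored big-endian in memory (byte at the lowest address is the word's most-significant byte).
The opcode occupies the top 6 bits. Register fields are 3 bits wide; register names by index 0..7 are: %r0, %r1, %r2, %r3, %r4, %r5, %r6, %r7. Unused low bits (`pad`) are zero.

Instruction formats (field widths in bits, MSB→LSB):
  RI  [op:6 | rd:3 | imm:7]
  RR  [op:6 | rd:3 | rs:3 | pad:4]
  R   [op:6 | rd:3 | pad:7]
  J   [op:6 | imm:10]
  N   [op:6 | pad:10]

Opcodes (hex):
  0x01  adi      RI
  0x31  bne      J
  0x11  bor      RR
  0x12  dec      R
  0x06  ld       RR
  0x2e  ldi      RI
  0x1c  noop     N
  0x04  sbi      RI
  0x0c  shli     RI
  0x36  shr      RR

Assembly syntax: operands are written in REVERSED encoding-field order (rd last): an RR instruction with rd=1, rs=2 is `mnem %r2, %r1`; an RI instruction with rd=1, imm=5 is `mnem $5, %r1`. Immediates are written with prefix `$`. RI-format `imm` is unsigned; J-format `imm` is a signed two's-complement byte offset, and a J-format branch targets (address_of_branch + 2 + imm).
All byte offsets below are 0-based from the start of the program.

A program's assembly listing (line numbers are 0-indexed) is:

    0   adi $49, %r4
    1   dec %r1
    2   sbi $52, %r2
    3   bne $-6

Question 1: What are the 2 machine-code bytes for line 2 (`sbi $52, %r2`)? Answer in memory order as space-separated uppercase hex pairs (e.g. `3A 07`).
line 2 (sbi): pack op=0x4:6|rd=2:3|imm=52:7 = 0x1134; big→ 11 34

11 34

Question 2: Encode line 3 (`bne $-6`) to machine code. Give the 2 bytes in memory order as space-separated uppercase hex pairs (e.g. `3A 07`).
C7 FA

line 3 (bne): pack op=0x31:6|imm=-6:10 = 0xc7fa; big→ c7 fa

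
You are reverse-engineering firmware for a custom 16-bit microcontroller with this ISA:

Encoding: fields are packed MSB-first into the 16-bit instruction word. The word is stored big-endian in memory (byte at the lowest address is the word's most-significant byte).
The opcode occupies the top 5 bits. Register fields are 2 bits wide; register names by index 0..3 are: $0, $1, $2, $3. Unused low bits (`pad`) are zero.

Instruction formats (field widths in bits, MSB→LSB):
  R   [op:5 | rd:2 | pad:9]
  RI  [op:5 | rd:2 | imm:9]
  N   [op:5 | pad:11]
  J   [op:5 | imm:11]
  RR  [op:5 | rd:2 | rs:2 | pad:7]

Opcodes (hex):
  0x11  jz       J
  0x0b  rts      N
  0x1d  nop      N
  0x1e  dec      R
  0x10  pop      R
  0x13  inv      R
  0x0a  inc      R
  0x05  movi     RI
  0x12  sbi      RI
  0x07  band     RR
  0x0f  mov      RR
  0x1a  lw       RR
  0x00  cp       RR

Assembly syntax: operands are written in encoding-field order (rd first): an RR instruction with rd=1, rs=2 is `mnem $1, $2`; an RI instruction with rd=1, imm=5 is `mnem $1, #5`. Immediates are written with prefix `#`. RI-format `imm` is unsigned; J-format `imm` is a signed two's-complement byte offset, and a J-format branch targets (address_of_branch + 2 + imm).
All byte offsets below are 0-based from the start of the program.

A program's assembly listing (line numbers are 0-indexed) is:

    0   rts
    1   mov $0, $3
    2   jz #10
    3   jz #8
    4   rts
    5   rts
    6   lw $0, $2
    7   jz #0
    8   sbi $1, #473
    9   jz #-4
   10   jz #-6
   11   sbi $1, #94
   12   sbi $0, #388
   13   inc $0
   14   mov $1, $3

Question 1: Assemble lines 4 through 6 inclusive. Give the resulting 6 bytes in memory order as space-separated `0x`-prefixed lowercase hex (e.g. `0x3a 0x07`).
4. rts fields op=0xb:5|pad=0:11 → word 5800h → 58 00
5. rts fields op=0xb:5|pad=0:11 → word 5800h → 58 00
6. lw fields op=0x1a:5|rd=0:2|rs=2:2|pad=0:7 → word d100h → d1 00

0x58 0x00 0x58 0x00 0xd1 0x00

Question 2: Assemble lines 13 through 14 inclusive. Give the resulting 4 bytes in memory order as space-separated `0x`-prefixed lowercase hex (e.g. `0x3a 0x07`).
0x50 0x00 0x7b 0x80

13. inc fields op=0xa:5|rd=0:2|pad=0:9 → word 5000h → 50 00
14. mov fields op=0xf:5|rd=1:2|rs=3:2|pad=0:7 → word 7b80h → 7b 80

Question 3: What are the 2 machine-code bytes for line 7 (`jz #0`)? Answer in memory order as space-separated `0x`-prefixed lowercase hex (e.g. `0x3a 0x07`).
7. jz fields op=0x11:5|imm=0:11 → word 8800h → 88 00

0x88 0x00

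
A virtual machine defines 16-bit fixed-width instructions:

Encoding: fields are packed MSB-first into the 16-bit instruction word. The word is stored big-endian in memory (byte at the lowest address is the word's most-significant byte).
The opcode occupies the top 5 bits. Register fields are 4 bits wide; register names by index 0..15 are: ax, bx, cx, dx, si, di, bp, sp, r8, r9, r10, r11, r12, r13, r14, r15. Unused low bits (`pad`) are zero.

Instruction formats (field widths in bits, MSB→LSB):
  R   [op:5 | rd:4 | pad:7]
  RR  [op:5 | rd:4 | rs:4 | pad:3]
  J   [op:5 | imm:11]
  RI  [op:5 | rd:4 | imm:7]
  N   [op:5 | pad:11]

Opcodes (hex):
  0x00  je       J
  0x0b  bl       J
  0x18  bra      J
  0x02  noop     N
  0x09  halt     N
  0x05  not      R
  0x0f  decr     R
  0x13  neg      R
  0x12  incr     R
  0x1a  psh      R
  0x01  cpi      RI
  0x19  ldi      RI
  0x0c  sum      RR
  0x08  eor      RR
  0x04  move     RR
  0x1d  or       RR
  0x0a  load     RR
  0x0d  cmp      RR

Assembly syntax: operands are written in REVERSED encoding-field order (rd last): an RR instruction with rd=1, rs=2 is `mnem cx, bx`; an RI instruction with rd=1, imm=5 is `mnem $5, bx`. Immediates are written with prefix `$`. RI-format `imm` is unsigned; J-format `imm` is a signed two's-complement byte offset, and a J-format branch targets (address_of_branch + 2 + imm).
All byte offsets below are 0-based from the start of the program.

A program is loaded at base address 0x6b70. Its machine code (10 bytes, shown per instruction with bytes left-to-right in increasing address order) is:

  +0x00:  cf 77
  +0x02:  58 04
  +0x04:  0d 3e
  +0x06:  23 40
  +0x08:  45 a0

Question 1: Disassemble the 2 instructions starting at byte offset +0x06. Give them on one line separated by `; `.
[06] 23 40 → 0x2340
  op=0x2340>>11=0x4 ⇒ move (RR)
  rd: (w>>7)&0xf=0x6 → bp
  rs: (w>>3)&0xf=0x8 → r8
[08] 45 a0 → 0x45a0
  op=0x45a0>>11=0x8 ⇒ eor (RR)
  rd: (w>>7)&0xf=0xb → r11
  rs: (w>>3)&0xf=0x4 → si

move r8, bp; eor si, r11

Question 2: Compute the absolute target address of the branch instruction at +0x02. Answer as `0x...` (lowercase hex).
0x6b78

@+02  big-endian(58 04) = 0x5804
  op=0x5804>>11=0xb ⇒ bl (J)
  [10:0] imm=4 = $4
  target = base 0x6b70 + off 0x02 + 2 + imm 4 = 0x6b78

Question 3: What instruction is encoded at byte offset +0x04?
@+04  big-endian(0d 3e) = 0x0d3e
  op=0x0d3e>>11=0x1 ⇒ cpi (RI)
  [10:7] rd=10 = r10
  [6:0] imm=62 = $62

cpi $62, r10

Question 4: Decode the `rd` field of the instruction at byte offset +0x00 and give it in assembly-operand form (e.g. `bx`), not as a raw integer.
off 0x00: read cf 77 as big → 0xcf77
  top 5b → 0x19 → ldi [RI]
  [10:7] rd=14 = r14
  [6:0] imm=119 = $119

r14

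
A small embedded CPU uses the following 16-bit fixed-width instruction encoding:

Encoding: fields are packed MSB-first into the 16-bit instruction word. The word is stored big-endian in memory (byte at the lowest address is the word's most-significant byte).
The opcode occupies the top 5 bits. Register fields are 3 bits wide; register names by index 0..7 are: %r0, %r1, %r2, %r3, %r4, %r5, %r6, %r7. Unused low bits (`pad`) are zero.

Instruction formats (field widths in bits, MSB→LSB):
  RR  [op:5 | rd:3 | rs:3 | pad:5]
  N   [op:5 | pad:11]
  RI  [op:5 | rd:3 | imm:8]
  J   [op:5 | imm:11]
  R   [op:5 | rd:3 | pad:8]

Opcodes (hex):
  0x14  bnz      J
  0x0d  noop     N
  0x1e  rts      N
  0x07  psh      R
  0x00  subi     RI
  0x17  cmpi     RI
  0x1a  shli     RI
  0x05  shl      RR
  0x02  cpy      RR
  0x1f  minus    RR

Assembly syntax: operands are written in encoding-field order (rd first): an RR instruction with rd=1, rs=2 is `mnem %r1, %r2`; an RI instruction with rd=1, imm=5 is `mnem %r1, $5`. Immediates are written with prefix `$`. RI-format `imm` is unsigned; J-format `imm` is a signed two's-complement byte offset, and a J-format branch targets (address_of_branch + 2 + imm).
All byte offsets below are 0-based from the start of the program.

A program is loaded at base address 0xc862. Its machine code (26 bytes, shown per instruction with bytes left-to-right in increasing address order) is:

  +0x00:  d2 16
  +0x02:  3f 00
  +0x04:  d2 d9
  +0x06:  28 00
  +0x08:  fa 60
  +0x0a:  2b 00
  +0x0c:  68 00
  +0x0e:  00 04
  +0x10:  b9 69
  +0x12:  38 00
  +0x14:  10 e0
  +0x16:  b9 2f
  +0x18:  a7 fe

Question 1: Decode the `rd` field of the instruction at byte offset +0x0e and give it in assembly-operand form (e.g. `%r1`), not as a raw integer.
[0e] 00 04 → 0x0004
  op=0x0004>>11=0x0 ⇒ subi (RI)
  rd: (w>>8)&0x7=0x0 → %r0
  imm: (w>>0)&0xff=0x4 → $4

%r0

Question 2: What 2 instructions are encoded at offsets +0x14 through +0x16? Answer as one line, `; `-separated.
cpy %r0, %r7; cmpi %r1, $47

+0x14: 10 e0 ⇒ word 0x10e0 (big)
  top 5b → 0x2 → cpy [RR]
  rd@[10:8]=0x0 ⇒ %r0
  rs@[7:5]=0x7 ⇒ %r7
+0x16: b9 2f ⇒ word 0xb92f (big)
  top 5b → 0x17 → cmpi [RI]
  rd@[10:8]=0x1 ⇒ %r1
  imm@[7:0]=0x2f ⇒ $47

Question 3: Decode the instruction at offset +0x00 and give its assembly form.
shli %r2, $22

@+00  big-endian(d2 16) = 0xd216
  top 5b → 0x1a → shli [RI]
  rd@[10:8]=0x2 ⇒ %r2
  imm@[7:0]=0x16 ⇒ $22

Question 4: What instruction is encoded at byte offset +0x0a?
shl %r3, %r0

@+0a  big-endian(2b 00) = 0x2b00
  top 5b → 0x5 → shl [RR]
  [10:8] rd=3 = %r3
  [7:5] rs=0 = %r0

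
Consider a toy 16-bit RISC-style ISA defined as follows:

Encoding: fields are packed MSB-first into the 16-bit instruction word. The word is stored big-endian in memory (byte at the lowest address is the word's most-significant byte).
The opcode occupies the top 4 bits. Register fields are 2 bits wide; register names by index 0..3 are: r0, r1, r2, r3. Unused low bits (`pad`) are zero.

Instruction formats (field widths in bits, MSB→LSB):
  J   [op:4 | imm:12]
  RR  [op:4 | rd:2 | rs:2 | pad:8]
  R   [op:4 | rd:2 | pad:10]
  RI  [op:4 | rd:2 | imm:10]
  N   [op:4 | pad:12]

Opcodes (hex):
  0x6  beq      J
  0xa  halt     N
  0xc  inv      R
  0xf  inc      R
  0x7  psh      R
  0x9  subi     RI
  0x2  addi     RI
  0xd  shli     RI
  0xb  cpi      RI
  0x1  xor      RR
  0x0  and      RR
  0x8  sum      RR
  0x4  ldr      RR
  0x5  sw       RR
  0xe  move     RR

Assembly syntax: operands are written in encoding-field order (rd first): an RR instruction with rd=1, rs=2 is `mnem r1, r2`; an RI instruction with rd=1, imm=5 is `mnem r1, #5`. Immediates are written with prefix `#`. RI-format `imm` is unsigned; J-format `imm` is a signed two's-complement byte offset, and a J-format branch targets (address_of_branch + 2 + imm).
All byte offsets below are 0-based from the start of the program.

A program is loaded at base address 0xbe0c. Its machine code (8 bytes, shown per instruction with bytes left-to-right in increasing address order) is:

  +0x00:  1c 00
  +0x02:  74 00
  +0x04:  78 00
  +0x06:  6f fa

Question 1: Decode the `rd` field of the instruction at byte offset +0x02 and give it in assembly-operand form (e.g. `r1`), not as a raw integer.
off 0x02: read 74 00 as big → 0x7400
  op=0x7400>>12=0x7 ⇒ psh (R)
  rd@[11:10]=0x1 ⇒ r1

r1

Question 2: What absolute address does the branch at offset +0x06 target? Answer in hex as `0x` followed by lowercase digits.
+0x06: 6f fa ⇒ word 0x6ffa (big)
  op=0x6ffa>>12=0x6 ⇒ beq (J)
  imm: (w>>0)&0xfff=0xffa (s12→-6) → #-6
  target = base 0xbe0c + off 0x06 + 2 + imm -6 = 0xbe0e

0xbe0e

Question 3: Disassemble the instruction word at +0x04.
+0x04: 78 00 ⇒ word 0x7800 (big)
  top 4b → 0x7 → psh [R]
  [11:10] rd=2 = r2

psh r2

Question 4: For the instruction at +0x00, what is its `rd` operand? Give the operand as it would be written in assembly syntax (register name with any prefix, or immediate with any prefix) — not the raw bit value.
r3

[00] 1c 00 → 0x1c00
  op=0x1c00>>12=0x1 ⇒ xor (RR)
  rd@[11:10]=0x3 ⇒ r3
  rs@[9:8]=0x0 ⇒ r0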